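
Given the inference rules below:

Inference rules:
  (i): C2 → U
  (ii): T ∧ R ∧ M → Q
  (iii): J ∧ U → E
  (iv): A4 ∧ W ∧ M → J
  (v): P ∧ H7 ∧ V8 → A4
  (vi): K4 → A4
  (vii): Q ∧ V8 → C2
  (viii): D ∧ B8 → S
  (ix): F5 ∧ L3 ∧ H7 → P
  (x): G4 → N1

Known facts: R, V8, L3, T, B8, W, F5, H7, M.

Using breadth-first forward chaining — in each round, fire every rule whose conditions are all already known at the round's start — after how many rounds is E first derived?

Round 1 fires (ii), (ix), giving Q, P.
Round 2 fires (v), (vii), giving A4, C2.
Round 3 fires (i), (iv), giving U, J.
Round 4 fires (iii), giving E.
E first appears in round 4.

4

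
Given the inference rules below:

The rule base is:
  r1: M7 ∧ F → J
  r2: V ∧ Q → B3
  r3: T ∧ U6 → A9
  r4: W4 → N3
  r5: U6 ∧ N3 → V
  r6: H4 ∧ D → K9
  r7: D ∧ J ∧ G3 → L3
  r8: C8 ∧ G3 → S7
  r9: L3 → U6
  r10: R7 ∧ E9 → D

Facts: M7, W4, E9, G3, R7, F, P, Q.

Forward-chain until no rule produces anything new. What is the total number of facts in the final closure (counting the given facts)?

[1] r1 [M7 ∧ F → J]; r4 [W4 → N3]; r10 [R7 ∧ E9 → D]. ⇒ new: J, N3, D.
[2] r7 [D ∧ J ∧ G3 → L3]. ⇒ new: L3.
[3] r9 [L3 → U6]. ⇒ new: U6.
[4] r5 [U6 ∧ N3 → V]. ⇒ new: V.
[5] r2 [V ∧ Q → B3]. ⇒ new: B3.
Closure: {B3, D, E9, F, G3, J, L3, M7, N3, P, Q, R7, U6, V, W4} — 15 facts.

15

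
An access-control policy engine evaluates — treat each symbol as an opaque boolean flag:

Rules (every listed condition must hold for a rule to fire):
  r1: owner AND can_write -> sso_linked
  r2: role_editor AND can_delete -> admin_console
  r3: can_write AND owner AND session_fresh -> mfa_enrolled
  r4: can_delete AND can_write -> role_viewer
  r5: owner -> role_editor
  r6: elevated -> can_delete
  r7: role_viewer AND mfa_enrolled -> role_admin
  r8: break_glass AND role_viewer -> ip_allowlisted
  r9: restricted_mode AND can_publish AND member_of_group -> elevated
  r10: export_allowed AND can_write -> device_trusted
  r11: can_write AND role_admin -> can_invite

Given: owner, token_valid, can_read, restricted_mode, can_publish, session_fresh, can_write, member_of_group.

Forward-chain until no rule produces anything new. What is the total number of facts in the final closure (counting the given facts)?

17

Round 1 — r1, r3, r5, r9, derive sso_linked, mfa_enrolled, role_editor, elevated.
Round 2 — r6, derive can_delete.
Round 3 — r2, r4, derive admin_console, role_viewer.
Round 4 — r7, derive role_admin.
Round 5 — r11, derive can_invite.
Closure: {admin_console, can_delete, can_invite, can_publish, can_read, can_write, elevated, member_of_group, mfa_enrolled, owner, restricted_mode, role_admin, role_editor, role_viewer, session_fresh, sso_linked, token_valid} — 17 facts.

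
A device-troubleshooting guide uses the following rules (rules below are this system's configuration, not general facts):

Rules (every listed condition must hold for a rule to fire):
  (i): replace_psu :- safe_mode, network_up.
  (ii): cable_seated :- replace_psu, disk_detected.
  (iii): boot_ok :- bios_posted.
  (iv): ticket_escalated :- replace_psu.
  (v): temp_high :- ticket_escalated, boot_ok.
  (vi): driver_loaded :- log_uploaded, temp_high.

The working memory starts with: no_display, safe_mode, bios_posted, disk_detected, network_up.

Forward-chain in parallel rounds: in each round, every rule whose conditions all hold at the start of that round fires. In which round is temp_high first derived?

3

Round 1 fires (i), (iii), giving replace_psu, boot_ok.
Round 2 fires (ii), (iv), giving cable_seated, ticket_escalated.
Round 3 fires (v), giving temp_high.
temp_high first appears in round 3.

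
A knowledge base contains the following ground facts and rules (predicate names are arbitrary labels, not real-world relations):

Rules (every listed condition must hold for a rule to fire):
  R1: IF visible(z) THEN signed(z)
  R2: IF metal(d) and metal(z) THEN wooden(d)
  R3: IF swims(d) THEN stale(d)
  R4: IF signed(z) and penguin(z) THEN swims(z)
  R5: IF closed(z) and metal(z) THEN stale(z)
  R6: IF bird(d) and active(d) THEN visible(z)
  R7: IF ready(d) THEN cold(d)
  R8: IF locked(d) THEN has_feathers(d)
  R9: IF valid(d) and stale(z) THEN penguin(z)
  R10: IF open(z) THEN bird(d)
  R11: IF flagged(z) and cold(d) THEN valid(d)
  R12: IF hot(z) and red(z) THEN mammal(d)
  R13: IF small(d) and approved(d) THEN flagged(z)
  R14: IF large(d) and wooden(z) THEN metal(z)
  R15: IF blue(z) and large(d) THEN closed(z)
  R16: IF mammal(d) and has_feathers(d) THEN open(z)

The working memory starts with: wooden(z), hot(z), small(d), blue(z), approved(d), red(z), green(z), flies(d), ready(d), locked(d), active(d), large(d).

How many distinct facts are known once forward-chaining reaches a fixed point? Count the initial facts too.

26

Round 1 fires R7, R8, R12, R13, R14, R15, giving cold(d), has_feathers(d), mammal(d), flagged(z), metal(z), closed(z).
Round 2 fires R5, R11, R16, giving stale(z), valid(d), open(z).
Round 3 fires R9, R10, giving penguin(z), bird(d).
Round 4 fires R6, giving visible(z).
Round 5 fires R1, giving signed(z).
Round 6 fires R4, giving swims(z).
Closure: {active(d), approved(d), bird(d), blue(z), closed(z), cold(d), flagged(z), flies(d), green(z), has_feathers(d), hot(z), large(d), locked(d), mammal(d), metal(z), open(z), penguin(z), ready(d), red(z), signed(z), small(d), stale(z), swims(z), valid(d), visible(z), wooden(z)} — 26 facts.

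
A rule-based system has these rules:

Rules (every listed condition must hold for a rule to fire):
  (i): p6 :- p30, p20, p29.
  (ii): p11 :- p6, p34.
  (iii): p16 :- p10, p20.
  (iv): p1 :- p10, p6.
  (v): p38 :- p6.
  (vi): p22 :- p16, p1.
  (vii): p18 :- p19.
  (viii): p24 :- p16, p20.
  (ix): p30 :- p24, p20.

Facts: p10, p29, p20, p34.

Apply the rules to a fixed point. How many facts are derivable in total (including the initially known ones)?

12

Round 1: (iii) [p16 :- p10, p20.]. Adds p16.
Round 2: (viii) [p24 :- p16, p20.]. Adds p24.
Round 3: (ix) [p30 :- p24, p20.]. Adds p30.
Round 4: (i) [p6 :- p30, p20, p29.]. Adds p6.
Round 5: (ii) [p11 :- p6, p34.]; (iv) [p1 :- p10, p6.]; (v) [p38 :- p6.]. Adds p11, p1, p38.
Round 6: (vi) [p22 :- p16, p1.]. Adds p22.
Closure: {p1, p10, p11, p16, p20, p22, p24, p29, p30, p34, p38, p6} — 12 facts.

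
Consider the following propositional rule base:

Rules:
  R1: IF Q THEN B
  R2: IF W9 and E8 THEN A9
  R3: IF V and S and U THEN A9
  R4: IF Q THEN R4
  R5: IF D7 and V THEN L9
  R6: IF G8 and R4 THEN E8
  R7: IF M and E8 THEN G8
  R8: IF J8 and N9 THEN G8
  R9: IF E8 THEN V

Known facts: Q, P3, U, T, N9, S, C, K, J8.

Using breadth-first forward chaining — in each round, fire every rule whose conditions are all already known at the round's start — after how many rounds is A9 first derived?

[1] R1 [IF Q THEN B]; R4 [IF Q THEN R4]; R8 [IF J8 and N9 THEN G8]. ⇒ new: B, R4, G8.
[2] R6 [IF G8 and R4 THEN E8]. ⇒ new: E8.
[3] R9 [IF E8 THEN V]. ⇒ new: V.
[4] R3 [IF V and S and U THEN A9]. ⇒ new: A9.
A9 first appears in round 4.

4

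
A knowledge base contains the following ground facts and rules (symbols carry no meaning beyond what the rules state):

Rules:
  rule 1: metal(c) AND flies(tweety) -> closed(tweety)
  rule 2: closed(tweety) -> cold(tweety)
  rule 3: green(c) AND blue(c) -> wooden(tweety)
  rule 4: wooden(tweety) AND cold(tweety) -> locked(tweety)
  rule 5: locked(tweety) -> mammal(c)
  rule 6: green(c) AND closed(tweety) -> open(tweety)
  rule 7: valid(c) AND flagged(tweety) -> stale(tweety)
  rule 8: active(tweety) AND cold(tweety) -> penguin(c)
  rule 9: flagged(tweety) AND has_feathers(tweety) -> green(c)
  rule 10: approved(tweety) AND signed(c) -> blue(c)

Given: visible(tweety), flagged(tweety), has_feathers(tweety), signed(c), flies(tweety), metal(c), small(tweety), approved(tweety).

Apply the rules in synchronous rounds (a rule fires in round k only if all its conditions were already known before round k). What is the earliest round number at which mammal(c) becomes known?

Round 1: rule 1 [metal(c) AND flies(tweety) -> closed(tweety)]; rule 9 [flagged(tweety) AND has_feathers(tweety) -> green(c)]; rule 10 [approved(tweety) AND signed(c) -> blue(c)]. Adds closed(tweety), green(c), blue(c).
Round 2: rule 2 [closed(tweety) -> cold(tweety)]; rule 3 [green(c) AND blue(c) -> wooden(tweety)]; rule 6 [green(c) AND closed(tweety) -> open(tweety)]. Adds cold(tweety), wooden(tweety), open(tweety).
Round 3: rule 4 [wooden(tweety) AND cold(tweety) -> locked(tweety)]. Adds locked(tweety).
Round 4: rule 5 [locked(tweety) -> mammal(c)]. Adds mammal(c).
mammal(c) first appears in round 4.

4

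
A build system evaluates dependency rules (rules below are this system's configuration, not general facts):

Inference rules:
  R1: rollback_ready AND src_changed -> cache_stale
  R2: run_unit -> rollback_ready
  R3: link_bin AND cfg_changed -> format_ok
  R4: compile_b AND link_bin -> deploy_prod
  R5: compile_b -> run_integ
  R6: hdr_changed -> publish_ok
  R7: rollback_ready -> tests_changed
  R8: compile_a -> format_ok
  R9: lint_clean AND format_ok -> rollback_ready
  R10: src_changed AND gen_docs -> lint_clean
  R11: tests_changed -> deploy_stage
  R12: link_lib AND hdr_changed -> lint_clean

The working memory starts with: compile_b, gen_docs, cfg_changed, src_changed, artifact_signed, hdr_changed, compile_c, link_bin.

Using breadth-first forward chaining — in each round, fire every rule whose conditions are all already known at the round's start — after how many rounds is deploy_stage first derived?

4

Round 1: R3 [link_bin AND cfg_changed -> format_ok]; R4 [compile_b AND link_bin -> deploy_prod]; R5 [compile_b -> run_integ]; R6 [hdr_changed -> publish_ok]; R10 [src_changed AND gen_docs -> lint_clean]. New: format_ok, deploy_prod, run_integ, publish_ok, lint_clean.
Round 2: R9 [lint_clean AND format_ok -> rollback_ready]. New: rollback_ready.
Round 3: R1 [rollback_ready AND src_changed -> cache_stale]; R7 [rollback_ready -> tests_changed]. New: cache_stale, tests_changed.
Round 4: R11 [tests_changed -> deploy_stage]. New: deploy_stage.
deploy_stage first appears in round 4.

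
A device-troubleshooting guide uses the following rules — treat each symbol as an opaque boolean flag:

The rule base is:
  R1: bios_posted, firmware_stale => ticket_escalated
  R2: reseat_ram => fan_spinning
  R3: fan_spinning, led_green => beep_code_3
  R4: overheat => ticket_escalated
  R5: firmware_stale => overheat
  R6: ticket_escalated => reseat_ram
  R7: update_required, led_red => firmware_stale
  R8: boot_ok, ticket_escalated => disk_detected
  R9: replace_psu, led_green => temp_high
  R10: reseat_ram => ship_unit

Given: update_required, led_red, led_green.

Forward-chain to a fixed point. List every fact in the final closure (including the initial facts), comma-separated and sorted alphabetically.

beep_code_3, fan_spinning, firmware_stale, led_green, led_red, overheat, reseat_ram, ship_unit, ticket_escalated, update_required

Round 1: R7 [update_required, led_red => firmware_stale]. New: firmware_stale.
Round 2: R5 [firmware_stale => overheat]. New: overheat.
Round 3: R4 [overheat => ticket_escalated]. New: ticket_escalated.
Round 4: R6 [ticket_escalated => reseat_ram]. New: reseat_ram.
Round 5: R2 [reseat_ram => fan_spinning]; R10 [reseat_ram => ship_unit]. New: fan_spinning, ship_unit.
Round 6: R3 [fan_spinning, led_green => beep_code_3]. New: beep_code_3.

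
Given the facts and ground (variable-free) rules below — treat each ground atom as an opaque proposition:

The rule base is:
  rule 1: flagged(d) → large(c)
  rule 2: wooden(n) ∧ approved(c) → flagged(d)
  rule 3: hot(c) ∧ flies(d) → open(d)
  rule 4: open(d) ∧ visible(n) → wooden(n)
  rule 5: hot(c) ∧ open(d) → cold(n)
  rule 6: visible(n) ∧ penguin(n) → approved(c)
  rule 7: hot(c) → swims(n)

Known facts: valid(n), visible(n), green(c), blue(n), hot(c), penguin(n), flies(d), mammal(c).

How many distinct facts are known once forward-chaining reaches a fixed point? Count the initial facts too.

15

Round 1 — rule 3, rule 6, rule 7, derive open(d), approved(c), swims(n).
Round 2 — rule 4, rule 5, derive wooden(n), cold(n).
Round 3 — rule 2, derive flagged(d).
Round 4 — rule 1, derive large(c).
Closure: {approved(c), blue(n), cold(n), flagged(d), flies(d), green(c), hot(c), large(c), mammal(c), open(d), penguin(n), swims(n), valid(n), visible(n), wooden(n)} — 15 facts.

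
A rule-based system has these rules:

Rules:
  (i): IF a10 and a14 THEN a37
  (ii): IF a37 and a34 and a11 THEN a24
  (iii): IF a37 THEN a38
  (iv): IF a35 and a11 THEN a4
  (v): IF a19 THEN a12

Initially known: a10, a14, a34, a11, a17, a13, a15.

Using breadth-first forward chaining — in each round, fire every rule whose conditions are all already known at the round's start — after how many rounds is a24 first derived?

2

Round 1: (i) [IF a10 and a14 THEN a37]. New: a37.
Round 2: (ii) [IF a37 and a34 and a11 THEN a24]; (iii) [IF a37 THEN a38]. New: a24, a38.
a24 first appears in round 2.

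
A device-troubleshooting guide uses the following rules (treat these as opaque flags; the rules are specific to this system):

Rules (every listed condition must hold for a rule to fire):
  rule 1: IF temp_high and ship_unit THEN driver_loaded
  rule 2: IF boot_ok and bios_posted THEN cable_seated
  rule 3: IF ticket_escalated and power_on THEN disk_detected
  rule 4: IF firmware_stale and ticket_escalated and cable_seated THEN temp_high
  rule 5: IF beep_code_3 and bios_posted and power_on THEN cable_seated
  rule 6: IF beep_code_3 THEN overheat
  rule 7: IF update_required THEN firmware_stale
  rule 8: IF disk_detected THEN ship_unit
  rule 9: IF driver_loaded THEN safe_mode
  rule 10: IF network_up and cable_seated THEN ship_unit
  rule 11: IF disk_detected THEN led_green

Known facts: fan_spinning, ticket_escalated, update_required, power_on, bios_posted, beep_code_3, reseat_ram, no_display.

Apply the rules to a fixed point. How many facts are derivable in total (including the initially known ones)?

Round 1 fires rule 3, rule 5, rule 6, rule 7, giving disk_detected, cable_seated, overheat, firmware_stale.
Round 2 fires rule 4, rule 8, rule 11, giving temp_high, ship_unit, led_green.
Round 3 fires rule 1, giving driver_loaded.
Round 4 fires rule 9, giving safe_mode.
Closure: {beep_code_3, bios_posted, cable_seated, disk_detected, driver_loaded, fan_spinning, firmware_stale, led_green, no_display, overheat, power_on, reseat_ram, safe_mode, ship_unit, temp_high, ticket_escalated, update_required} — 17 facts.

17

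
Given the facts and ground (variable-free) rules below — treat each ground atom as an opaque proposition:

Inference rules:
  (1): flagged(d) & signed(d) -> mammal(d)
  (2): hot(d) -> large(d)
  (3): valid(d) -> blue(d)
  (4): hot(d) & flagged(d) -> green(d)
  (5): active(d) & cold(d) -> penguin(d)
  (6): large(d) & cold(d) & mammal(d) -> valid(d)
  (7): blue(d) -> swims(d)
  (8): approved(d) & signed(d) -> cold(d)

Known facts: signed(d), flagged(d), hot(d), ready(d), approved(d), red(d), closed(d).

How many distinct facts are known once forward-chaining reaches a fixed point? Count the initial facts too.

Round 1: (1) [flagged(d) & signed(d) -> mammal(d)]; (2) [hot(d) -> large(d)]; (4) [hot(d) & flagged(d) -> green(d)]; (8) [approved(d) & signed(d) -> cold(d)]. Adds mammal(d), large(d), green(d), cold(d).
Round 2: (6) [large(d) & cold(d) & mammal(d) -> valid(d)]. Adds valid(d).
Round 3: (3) [valid(d) -> blue(d)]. Adds blue(d).
Round 4: (7) [blue(d) -> swims(d)]. Adds swims(d).
Closure: {approved(d), blue(d), closed(d), cold(d), flagged(d), green(d), hot(d), large(d), mammal(d), ready(d), red(d), signed(d), swims(d), valid(d)} — 14 facts.

14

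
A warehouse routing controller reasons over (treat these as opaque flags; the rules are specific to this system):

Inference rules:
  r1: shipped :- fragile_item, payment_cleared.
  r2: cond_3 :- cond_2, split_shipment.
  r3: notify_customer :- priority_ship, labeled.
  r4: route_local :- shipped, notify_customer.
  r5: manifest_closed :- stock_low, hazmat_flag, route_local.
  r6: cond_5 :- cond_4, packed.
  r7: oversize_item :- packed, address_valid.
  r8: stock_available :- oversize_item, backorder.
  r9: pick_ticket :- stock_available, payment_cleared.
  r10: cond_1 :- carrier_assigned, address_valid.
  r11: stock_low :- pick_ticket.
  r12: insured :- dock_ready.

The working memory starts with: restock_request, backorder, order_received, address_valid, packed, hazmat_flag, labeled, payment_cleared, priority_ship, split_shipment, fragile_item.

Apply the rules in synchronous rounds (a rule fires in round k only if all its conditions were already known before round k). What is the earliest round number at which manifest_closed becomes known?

5

Round 1 — r1, r3, r7, derive shipped, notify_customer, oversize_item.
Round 2 — r4, r8, derive route_local, stock_available.
Round 3 — r9, derive pick_ticket.
Round 4 — r11, derive stock_low.
Round 5 — r5, derive manifest_closed.
manifest_closed first appears in round 5.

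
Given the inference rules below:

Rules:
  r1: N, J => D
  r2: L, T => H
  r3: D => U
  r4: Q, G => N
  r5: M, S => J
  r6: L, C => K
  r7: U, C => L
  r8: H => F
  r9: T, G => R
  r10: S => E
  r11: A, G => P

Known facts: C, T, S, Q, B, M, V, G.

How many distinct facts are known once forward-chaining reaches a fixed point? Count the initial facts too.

18

Round 1 fires r4, r5, r9, r10, giving N, J, R, E.
Round 2 fires r1, giving D.
Round 3 fires r3, giving U.
Round 4 fires r7, giving L.
Round 5 fires r2, r6, giving H, K.
Round 6 fires r8, giving F.
Closure: {B, C, D, E, F, G, H, J, K, L, M, N, Q, R, S, T, U, V} — 18 facts.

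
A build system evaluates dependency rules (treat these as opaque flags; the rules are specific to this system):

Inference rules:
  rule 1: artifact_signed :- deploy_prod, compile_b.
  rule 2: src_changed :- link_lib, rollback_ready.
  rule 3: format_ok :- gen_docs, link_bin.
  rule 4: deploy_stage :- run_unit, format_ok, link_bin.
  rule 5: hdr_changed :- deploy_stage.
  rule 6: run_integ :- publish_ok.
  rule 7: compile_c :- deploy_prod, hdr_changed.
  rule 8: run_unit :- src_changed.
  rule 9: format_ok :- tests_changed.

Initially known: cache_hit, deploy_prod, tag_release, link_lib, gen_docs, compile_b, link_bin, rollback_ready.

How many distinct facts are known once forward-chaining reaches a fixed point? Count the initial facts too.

Round 1: rule 1 [artifact_signed :- deploy_prod, compile_b.]; rule 2 [src_changed :- link_lib, rollback_ready.]; rule 3 [format_ok :- gen_docs, link_bin.]. New: artifact_signed, src_changed, format_ok.
Round 2: rule 8 [run_unit :- src_changed.]. New: run_unit.
Round 3: rule 4 [deploy_stage :- run_unit, format_ok, link_bin.]. New: deploy_stage.
Round 4: rule 5 [hdr_changed :- deploy_stage.]. New: hdr_changed.
Round 5: rule 7 [compile_c :- deploy_prod, hdr_changed.]. New: compile_c.
Closure: {artifact_signed, cache_hit, compile_b, compile_c, deploy_prod, deploy_stage, format_ok, gen_docs, hdr_changed, link_bin, link_lib, rollback_ready, run_unit, src_changed, tag_release} — 15 facts.

15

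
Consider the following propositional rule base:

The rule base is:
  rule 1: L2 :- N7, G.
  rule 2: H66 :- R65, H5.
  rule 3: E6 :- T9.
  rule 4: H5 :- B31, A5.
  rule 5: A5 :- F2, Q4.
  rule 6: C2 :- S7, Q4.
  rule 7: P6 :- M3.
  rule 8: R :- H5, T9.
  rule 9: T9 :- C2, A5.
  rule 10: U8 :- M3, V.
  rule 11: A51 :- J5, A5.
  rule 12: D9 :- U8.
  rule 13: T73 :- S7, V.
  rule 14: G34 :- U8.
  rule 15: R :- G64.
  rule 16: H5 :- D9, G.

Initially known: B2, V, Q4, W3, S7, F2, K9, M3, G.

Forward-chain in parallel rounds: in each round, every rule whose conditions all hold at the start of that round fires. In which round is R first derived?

4

Round 1 fires rule 5, rule 6, rule 7, rule 10, rule 13, giving A5, C2, P6, U8, T73.
Round 2 fires rule 9, rule 12, rule 14, giving T9, D9, G34.
Round 3 fires rule 3, rule 16, giving E6, H5.
Round 4 fires rule 8, giving R.
R first appears in round 4.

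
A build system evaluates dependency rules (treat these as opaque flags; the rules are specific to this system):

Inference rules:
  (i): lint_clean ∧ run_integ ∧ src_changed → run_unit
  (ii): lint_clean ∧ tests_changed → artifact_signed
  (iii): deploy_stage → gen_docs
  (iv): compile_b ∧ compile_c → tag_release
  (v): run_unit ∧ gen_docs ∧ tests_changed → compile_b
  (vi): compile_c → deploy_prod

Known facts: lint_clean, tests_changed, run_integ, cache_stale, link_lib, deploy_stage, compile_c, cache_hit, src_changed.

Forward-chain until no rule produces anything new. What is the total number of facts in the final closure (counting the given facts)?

Round 1 fires (i), (ii), (iii), (vi), giving run_unit, artifact_signed, gen_docs, deploy_prod.
Round 2 fires (v), giving compile_b.
Round 3 fires (iv), giving tag_release.
Closure: {artifact_signed, cache_hit, cache_stale, compile_b, compile_c, deploy_prod, deploy_stage, gen_docs, link_lib, lint_clean, run_integ, run_unit, src_changed, tag_release, tests_changed} — 15 facts.

15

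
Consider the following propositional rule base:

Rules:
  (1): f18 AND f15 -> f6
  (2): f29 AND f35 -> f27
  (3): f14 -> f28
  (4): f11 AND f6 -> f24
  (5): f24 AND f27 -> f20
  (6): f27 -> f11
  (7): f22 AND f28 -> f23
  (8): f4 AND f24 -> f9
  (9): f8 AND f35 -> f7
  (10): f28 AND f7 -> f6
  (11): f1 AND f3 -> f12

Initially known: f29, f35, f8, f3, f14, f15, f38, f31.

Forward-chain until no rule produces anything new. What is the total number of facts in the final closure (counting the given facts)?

[1] (2) [f29 AND f35 -> f27]; (3) [f14 -> f28]; (9) [f8 AND f35 -> f7]. ⇒ new: f27, f28, f7.
[2] (6) [f27 -> f11]; (10) [f28 AND f7 -> f6]. ⇒ new: f11, f6.
[3] (4) [f11 AND f6 -> f24]. ⇒ new: f24.
[4] (5) [f24 AND f27 -> f20]. ⇒ new: f20.
Closure: {f11, f14, f15, f20, f24, f27, f28, f29, f3, f31, f35, f38, f6, f7, f8} — 15 facts.

15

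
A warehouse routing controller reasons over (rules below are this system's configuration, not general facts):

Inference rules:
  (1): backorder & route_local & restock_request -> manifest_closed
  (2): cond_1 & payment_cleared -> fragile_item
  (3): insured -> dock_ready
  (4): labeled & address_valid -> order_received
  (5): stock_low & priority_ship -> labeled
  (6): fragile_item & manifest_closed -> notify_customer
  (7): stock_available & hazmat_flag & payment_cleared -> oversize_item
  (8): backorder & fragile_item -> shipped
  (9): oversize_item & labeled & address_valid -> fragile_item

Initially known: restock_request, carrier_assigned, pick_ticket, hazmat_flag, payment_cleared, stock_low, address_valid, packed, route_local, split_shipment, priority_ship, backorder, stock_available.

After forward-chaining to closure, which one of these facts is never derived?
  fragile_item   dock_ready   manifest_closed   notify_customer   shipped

[1] (1) [backorder & route_local & restock_request -> manifest_closed]; (5) [stock_low & priority_ship -> labeled]; (7) [stock_available & hazmat_flag & payment_cleared -> oversize_item]. ⇒ new: manifest_closed, labeled, oversize_item.
[2] (4) [labeled & address_valid -> order_received]; (9) [oversize_item & labeled & address_valid -> fragile_item]. ⇒ new: order_received, fragile_item.
[3] (6) [fragile_item & manifest_closed -> notify_customer]; (8) [backorder & fragile_item -> shipped]. ⇒ new: notify_customer, shipped.
Derived: manifest_closed (round 1), fragile_item (round 2), notify_customer (round 3), shipped (round 3). dock_ready never appears in any round.

dock_ready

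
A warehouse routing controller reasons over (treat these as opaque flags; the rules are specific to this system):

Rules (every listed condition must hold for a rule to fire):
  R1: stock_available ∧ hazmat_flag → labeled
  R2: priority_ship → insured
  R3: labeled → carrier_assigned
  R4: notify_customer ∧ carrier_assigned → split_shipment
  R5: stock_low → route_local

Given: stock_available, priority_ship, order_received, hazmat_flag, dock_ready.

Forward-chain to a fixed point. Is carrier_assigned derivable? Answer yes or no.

yes

Round 1 fires R1, R2, giving labeled, insured.
Round 2 fires R3, giving carrier_assigned.
carrier_assigned appears in round 2, so it is derivable.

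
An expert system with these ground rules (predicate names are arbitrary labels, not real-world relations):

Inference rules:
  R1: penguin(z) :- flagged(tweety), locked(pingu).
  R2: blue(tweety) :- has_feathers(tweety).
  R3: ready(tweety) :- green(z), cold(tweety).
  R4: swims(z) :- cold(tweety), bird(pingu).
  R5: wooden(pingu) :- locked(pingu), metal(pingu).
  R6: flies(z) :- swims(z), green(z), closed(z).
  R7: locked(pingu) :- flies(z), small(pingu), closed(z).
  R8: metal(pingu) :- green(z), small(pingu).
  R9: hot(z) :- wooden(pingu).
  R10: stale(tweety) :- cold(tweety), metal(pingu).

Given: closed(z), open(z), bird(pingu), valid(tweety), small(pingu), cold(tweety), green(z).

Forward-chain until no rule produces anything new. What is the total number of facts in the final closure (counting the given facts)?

Round 1 fires R3, R4, R8, giving ready(tweety), swims(z), metal(pingu).
Round 2 fires R6, R10, giving flies(z), stale(tweety).
Round 3 fires R7, giving locked(pingu).
Round 4 fires R5, giving wooden(pingu).
Round 5 fires R9, giving hot(z).
Closure: {bird(pingu), closed(z), cold(tweety), flies(z), green(z), hot(z), locked(pingu), metal(pingu), open(z), ready(tweety), small(pingu), stale(tweety), swims(z), valid(tweety), wooden(pingu)} — 15 facts.

15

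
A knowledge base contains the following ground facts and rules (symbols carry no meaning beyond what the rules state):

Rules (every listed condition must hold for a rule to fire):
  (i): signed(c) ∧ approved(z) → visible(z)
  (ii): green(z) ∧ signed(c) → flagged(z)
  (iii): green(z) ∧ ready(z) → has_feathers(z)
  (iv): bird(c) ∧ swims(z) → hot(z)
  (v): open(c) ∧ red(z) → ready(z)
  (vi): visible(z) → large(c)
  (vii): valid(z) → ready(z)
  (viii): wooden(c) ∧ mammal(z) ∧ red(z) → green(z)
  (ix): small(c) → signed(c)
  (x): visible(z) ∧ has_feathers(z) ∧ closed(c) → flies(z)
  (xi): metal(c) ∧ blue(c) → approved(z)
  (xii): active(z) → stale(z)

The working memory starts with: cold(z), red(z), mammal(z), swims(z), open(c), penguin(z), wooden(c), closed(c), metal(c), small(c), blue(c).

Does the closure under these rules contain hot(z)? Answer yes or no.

Round 1: (v) [open(c) ∧ red(z) → ready(z)]; (viii) [wooden(c) ∧ mammal(z) ∧ red(z) → green(z)]; (ix) [small(c) → signed(c)]; (xi) [metal(c) ∧ blue(c) → approved(z)]. New: ready(z), green(z), signed(c), approved(z).
Round 2: (i) [signed(c) ∧ approved(z) → visible(z)]; (ii) [green(z) ∧ signed(c) → flagged(z)]; (iii) [green(z) ∧ ready(z) → has_feathers(z)]. New: visible(z), flagged(z), has_feathers(z).
Round 3: (vi) [visible(z) → large(c)]; (x) [visible(z) ∧ has_feathers(z) ∧ closed(c) → flies(z)]. New: large(c), flies(z).
Fixed point reached. hot(z) is concluded only by (iv); (iv) needs bird(c) (never derived).

no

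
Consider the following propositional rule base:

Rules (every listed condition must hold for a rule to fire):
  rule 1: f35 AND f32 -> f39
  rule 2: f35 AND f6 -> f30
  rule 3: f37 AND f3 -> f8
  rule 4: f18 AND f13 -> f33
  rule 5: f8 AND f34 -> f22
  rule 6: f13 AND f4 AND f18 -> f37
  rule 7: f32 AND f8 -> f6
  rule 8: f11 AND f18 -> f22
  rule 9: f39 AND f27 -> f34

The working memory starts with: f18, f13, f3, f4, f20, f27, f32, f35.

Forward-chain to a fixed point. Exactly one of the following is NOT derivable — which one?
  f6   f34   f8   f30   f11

Round 1 — rule 1, rule 4, rule 6, derive f39, f33, f37.
Round 2 — rule 3, rule 9, derive f8, f34.
Round 3 — rule 5, rule 7, derive f22, f6.
Round 4 — rule 2, derive f30.
Derived: f34 (round 2), f6 (round 3), f30 (round 4), f8 (round 2). f11 never appears in any round.

f11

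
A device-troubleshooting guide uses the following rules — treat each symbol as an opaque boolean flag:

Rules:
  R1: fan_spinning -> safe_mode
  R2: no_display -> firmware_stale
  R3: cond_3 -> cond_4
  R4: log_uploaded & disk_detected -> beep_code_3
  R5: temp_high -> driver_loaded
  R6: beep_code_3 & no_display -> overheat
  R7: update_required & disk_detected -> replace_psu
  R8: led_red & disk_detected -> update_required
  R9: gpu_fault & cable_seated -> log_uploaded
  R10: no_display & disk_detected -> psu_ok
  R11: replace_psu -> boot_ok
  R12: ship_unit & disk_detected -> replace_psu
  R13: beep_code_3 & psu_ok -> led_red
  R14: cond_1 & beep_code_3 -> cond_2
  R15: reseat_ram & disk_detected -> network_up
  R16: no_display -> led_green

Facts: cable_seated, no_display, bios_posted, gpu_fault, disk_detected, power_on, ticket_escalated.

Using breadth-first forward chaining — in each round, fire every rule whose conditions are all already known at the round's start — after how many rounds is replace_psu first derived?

Round 1: R2 [no_display -> firmware_stale]; R9 [gpu_fault & cable_seated -> log_uploaded]; R10 [no_display & disk_detected -> psu_ok]; R16 [no_display -> led_green]. New: firmware_stale, log_uploaded, psu_ok, led_green.
Round 2: R4 [log_uploaded & disk_detected -> beep_code_3]. New: beep_code_3.
Round 3: R6 [beep_code_3 & no_display -> overheat]; R13 [beep_code_3 & psu_ok -> led_red]. New: overheat, led_red.
Round 4: R8 [led_red & disk_detected -> update_required]. New: update_required.
Round 5: R7 [update_required & disk_detected -> replace_psu]. New: replace_psu.
replace_psu first appears in round 5.

5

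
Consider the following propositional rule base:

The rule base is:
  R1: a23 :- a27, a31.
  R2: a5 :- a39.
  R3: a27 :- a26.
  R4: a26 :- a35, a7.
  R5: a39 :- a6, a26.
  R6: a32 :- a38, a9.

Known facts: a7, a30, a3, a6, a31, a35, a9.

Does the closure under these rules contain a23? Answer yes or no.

yes

Round 1 fires R4, giving a26.
Round 2 fires R3, R5, giving a27, a39.
Round 3 fires R1, R2, giving a23, a5.
a23 appears in round 3, so it is derivable.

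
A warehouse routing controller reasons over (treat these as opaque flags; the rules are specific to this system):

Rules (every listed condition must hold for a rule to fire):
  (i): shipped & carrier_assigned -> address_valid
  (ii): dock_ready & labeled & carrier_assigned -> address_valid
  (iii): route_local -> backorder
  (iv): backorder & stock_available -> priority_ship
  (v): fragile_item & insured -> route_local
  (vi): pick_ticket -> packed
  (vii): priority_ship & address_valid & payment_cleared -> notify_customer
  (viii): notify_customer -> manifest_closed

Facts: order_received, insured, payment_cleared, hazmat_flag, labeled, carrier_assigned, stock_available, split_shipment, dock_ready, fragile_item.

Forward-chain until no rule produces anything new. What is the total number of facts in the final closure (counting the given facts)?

16

[1] (ii) [dock_ready & labeled & carrier_assigned -> address_valid]; (v) [fragile_item & insured -> route_local]. ⇒ new: address_valid, route_local.
[2] (iii) [route_local -> backorder]. ⇒ new: backorder.
[3] (iv) [backorder & stock_available -> priority_ship]. ⇒ new: priority_ship.
[4] (vii) [priority_ship & address_valid & payment_cleared -> notify_customer]. ⇒ new: notify_customer.
[5] (viii) [notify_customer -> manifest_closed]. ⇒ new: manifest_closed.
Closure: {address_valid, backorder, carrier_assigned, dock_ready, fragile_item, hazmat_flag, insured, labeled, manifest_closed, notify_customer, order_received, payment_cleared, priority_ship, route_local, split_shipment, stock_available} — 16 facts.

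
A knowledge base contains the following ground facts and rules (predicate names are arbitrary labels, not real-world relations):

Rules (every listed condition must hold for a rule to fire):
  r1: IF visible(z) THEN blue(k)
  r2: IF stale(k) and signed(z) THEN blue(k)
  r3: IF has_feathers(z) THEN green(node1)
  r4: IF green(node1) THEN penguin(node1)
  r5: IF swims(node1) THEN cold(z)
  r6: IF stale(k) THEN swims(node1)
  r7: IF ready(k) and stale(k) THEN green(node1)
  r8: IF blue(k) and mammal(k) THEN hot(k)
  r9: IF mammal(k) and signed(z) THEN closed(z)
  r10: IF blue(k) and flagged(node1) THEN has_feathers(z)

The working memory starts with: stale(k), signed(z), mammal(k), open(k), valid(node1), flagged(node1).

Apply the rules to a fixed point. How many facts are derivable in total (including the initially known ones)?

14

Round 1 fires r2, r6, r9, giving blue(k), swims(node1), closed(z).
Round 2 fires r5, r8, r10, giving cold(z), hot(k), has_feathers(z).
Round 3 fires r3, giving green(node1).
Round 4 fires r4, giving penguin(node1).
Closure: {blue(k), closed(z), cold(z), flagged(node1), green(node1), has_feathers(z), hot(k), mammal(k), open(k), penguin(node1), signed(z), stale(k), swims(node1), valid(node1)} — 14 facts.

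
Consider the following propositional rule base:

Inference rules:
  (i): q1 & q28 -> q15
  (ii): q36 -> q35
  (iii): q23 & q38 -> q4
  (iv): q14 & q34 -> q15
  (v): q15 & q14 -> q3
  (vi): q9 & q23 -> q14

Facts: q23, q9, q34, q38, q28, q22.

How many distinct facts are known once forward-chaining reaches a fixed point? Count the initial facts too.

Round 1 — (iii), (vi), derive q4, q14.
Round 2 — (iv), derive q15.
Round 3 — (v), derive q3.
Closure: {q14, q15, q22, q23, q28, q3, q34, q38, q4, q9} — 10 facts.

10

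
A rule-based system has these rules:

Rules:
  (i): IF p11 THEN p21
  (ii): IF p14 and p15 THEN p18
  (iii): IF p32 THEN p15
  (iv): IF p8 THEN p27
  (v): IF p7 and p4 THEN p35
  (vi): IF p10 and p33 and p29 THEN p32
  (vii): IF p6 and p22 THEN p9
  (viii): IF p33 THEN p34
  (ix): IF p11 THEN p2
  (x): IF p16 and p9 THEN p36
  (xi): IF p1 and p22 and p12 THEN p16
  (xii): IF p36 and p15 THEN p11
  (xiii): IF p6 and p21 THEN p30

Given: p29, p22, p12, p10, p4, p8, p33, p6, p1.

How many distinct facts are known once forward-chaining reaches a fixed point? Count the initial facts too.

20

Round 1 — (iv), (vi), (vii), (viii), (xi), derive p27, p32, p9, p34, p16.
Round 2 — (iii), (x), derive p15, p36.
Round 3 — (xii), derive p11.
Round 4 — (i), (ix), derive p21, p2.
Round 5 — (xiii), derive p30.
Closure: {p1, p10, p11, p12, p15, p16, p2, p21, p22, p27, p29, p30, p32, p33, p34, p36, p4, p6, p8, p9} — 20 facts.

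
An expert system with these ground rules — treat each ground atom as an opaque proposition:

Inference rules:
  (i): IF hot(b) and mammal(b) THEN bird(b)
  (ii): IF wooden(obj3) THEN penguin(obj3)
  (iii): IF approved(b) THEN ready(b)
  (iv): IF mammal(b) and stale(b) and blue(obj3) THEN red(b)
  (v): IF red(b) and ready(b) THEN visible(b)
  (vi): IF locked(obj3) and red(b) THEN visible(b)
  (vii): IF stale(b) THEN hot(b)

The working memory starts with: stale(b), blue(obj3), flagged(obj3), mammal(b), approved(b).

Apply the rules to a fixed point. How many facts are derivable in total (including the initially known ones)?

[1] (iii) [IF approved(b) THEN ready(b)]; (iv) [IF mammal(b) and stale(b) and blue(obj3) THEN red(b)]; (vii) [IF stale(b) THEN hot(b)]. ⇒ new: ready(b), red(b), hot(b).
[2] (i) [IF hot(b) and mammal(b) THEN bird(b)]; (v) [IF red(b) and ready(b) THEN visible(b)]. ⇒ new: bird(b), visible(b).
Closure: {approved(b), bird(b), blue(obj3), flagged(obj3), hot(b), mammal(b), ready(b), red(b), stale(b), visible(b)} — 10 facts.

10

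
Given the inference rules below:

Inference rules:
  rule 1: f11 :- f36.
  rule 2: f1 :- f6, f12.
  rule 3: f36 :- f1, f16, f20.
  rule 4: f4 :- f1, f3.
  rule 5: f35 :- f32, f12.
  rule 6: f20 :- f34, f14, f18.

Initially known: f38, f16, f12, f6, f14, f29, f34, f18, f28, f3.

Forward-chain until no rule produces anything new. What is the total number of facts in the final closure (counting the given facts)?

Round 1: rule 2 [f1 :- f6, f12.]; rule 6 [f20 :- f34, f14, f18.]. New: f1, f20.
Round 2: rule 3 [f36 :- f1, f16, f20.]; rule 4 [f4 :- f1, f3.]. New: f36, f4.
Round 3: rule 1 [f11 :- f36.]. New: f11.
Closure: {f1, f11, f12, f14, f16, f18, f20, f28, f29, f3, f34, f36, f38, f4, f6} — 15 facts.

15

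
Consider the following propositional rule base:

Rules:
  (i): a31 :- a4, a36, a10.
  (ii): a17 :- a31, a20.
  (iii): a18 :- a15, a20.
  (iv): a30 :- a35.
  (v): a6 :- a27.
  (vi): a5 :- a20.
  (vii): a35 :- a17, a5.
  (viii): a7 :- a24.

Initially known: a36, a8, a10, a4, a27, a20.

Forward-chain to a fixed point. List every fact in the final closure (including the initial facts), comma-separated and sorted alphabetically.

a10, a17, a20, a27, a30, a31, a35, a36, a4, a5, a6, a8

Round 1: (i) [a31 :- a4, a36, a10.]; (v) [a6 :- a27.]; (vi) [a5 :- a20.]. New: a31, a6, a5.
Round 2: (ii) [a17 :- a31, a20.]. New: a17.
Round 3: (vii) [a35 :- a17, a5.]. New: a35.
Round 4: (iv) [a30 :- a35.]. New: a30.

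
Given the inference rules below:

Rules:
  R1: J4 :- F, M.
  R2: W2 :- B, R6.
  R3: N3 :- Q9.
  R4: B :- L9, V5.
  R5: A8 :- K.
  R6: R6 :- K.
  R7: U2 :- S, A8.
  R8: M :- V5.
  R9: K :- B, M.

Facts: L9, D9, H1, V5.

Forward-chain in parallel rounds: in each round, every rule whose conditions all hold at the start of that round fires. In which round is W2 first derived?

Round 1: R4 [B :- L9, V5.]; R8 [M :- V5.]. Adds B, M.
Round 2: R9 [K :- B, M.]. Adds K.
Round 3: R5 [A8 :- K.]; R6 [R6 :- K.]. Adds A8, R6.
Round 4: R2 [W2 :- B, R6.]. Adds W2.
W2 first appears in round 4.

4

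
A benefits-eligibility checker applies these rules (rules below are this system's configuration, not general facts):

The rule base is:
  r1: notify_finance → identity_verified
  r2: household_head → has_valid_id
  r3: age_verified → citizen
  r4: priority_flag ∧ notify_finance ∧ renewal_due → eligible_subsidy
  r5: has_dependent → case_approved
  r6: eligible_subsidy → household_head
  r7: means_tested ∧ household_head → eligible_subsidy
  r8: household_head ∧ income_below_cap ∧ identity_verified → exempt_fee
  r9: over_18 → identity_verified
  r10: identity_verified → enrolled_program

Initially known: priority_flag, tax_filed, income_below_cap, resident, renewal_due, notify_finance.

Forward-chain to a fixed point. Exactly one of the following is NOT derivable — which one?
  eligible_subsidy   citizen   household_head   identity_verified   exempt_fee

citizen

Round 1: r1 [notify_finance → identity_verified]; r4 [priority_flag ∧ notify_finance ∧ renewal_due → eligible_subsidy]. New: identity_verified, eligible_subsidy.
Round 2: r6 [eligible_subsidy → household_head]; r10 [identity_verified → enrolled_program]. New: household_head, enrolled_program.
Round 3: r2 [household_head → has_valid_id]; r8 [household_head ∧ income_below_cap ∧ identity_verified → exempt_fee]. New: has_valid_id, exempt_fee.
Derived: eligible_subsidy (round 1), household_head (round 2), identity_verified (round 1), exempt_fee (round 3). citizen never appears in any round.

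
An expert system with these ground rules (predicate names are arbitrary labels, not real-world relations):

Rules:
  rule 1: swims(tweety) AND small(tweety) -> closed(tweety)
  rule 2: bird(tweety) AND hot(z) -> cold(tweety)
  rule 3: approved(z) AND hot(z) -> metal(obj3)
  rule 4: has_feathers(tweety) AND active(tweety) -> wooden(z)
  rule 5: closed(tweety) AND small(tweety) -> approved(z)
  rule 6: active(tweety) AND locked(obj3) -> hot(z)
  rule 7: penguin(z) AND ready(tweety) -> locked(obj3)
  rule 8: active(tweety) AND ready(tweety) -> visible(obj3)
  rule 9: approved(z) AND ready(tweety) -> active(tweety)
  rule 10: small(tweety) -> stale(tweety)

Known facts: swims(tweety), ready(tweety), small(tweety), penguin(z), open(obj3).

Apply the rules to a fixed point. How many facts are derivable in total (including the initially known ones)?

13

Round 1: rule 1 [swims(tweety) AND small(tweety) -> closed(tweety)]; rule 7 [penguin(z) AND ready(tweety) -> locked(obj3)]; rule 10 [small(tweety) -> stale(tweety)]. Adds closed(tweety), locked(obj3), stale(tweety).
Round 2: rule 5 [closed(tweety) AND small(tweety) -> approved(z)]. Adds approved(z).
Round 3: rule 9 [approved(z) AND ready(tweety) -> active(tweety)]. Adds active(tweety).
Round 4: rule 6 [active(tweety) AND locked(obj3) -> hot(z)]; rule 8 [active(tweety) AND ready(tweety) -> visible(obj3)]. Adds hot(z), visible(obj3).
Round 5: rule 3 [approved(z) AND hot(z) -> metal(obj3)]. Adds metal(obj3).
Closure: {active(tweety), approved(z), closed(tweety), hot(z), locked(obj3), metal(obj3), open(obj3), penguin(z), ready(tweety), small(tweety), stale(tweety), swims(tweety), visible(obj3)} — 13 facts.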